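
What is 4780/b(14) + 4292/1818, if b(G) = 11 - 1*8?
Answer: 1450486/909 ≈ 1595.7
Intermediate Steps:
b(G) = 3 (b(G) = 11 - 8 = 3)
4780/b(14) + 4292/1818 = 4780/3 + 4292/1818 = 4780*(1/3) + 4292*(1/1818) = 4780/3 + 2146/909 = 1450486/909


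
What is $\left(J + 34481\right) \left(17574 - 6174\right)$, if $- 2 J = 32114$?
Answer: $210033600$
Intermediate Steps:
$J = -16057$ ($J = \left(- \frac{1}{2}\right) 32114 = -16057$)
$\left(J + 34481\right) \left(17574 - 6174\right) = \left(-16057 + 34481\right) \left(17574 - 6174\right) = 18424 \cdot 11400 = 210033600$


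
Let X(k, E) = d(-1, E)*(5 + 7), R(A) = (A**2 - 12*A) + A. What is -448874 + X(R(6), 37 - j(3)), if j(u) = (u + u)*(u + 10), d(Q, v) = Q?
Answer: -448886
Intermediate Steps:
j(u) = 2*u*(10 + u) (j(u) = (2*u)*(10 + u) = 2*u*(10 + u))
R(A) = A**2 - 11*A
X(k, E) = -12 (X(k, E) = -(5 + 7) = -1*12 = -12)
-448874 + X(R(6), 37 - j(3)) = -448874 - 12 = -448886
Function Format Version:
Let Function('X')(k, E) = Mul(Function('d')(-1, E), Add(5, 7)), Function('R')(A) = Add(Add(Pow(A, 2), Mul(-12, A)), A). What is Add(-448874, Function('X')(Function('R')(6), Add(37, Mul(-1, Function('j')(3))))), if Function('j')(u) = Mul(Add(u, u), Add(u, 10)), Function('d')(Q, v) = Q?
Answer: -448886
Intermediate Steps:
Function('j')(u) = Mul(2, u, Add(10, u)) (Function('j')(u) = Mul(Mul(2, u), Add(10, u)) = Mul(2, u, Add(10, u)))
Function('R')(A) = Add(Pow(A, 2), Mul(-11, A))
Function('X')(k, E) = -12 (Function('X')(k, E) = Mul(-1, Add(5, 7)) = Mul(-1, 12) = -12)
Add(-448874, Function('X')(Function('R')(6), Add(37, Mul(-1, Function('j')(3))))) = Add(-448874, -12) = -448886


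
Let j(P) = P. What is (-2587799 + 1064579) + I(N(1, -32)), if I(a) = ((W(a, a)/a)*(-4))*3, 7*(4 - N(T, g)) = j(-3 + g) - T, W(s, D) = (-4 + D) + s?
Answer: -6092955/4 ≈ -1.5232e+6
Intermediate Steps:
W(s, D) = -4 + D + s
N(T, g) = 31/7 - g/7 + T/7 (N(T, g) = 4 - ((-3 + g) - T)/7 = 4 - (-3 + g - T)/7 = 4 + (3/7 - g/7 + T/7) = 31/7 - g/7 + T/7)
I(a) = -12*(-4 + 2*a)/a (I(a) = (((-4 + a + a)/a)*(-4))*3 = (((-4 + 2*a)/a)*(-4))*3 = -4*(-4 + 2*a)/a*3 = -12*(-4 + 2*a)/a)
(-2587799 + 1064579) + I(N(1, -32)) = (-2587799 + 1064579) + (-24 + 48/(31/7 - ⅐*(-32) + (⅐)*1)) = -1523220 + (-24 + 48/(31/7 + 32/7 + ⅐)) = -1523220 + (-24 + 48/(64/7)) = -1523220 + (-24 + 48*(7/64)) = -1523220 + (-24 + 21/4) = -1523220 - 75/4 = -6092955/4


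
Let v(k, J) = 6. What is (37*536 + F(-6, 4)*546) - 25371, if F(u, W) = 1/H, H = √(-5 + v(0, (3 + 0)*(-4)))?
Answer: -4993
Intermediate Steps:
H = 1 (H = √(-5 + 6) = √1 = 1)
F(u, W) = 1 (F(u, W) = 1/1 = 1)
(37*536 + F(-6, 4)*546) - 25371 = (37*536 + 1*546) - 25371 = (19832 + 546) - 25371 = 20378 - 25371 = -4993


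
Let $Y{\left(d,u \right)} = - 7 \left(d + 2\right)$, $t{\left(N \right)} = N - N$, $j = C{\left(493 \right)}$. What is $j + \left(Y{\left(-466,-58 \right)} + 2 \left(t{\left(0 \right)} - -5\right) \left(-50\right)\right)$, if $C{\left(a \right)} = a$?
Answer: $3241$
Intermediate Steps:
$j = 493$
$t{\left(N \right)} = 0$
$Y{\left(d,u \right)} = -14 - 7 d$ ($Y{\left(d,u \right)} = - 7 \left(2 + d\right) = -14 - 7 d$)
$j + \left(Y{\left(-466,-58 \right)} + 2 \left(t{\left(0 \right)} - -5\right) \left(-50\right)\right) = 493 + \left(\left(-14 - -3262\right) + 2 \left(0 - -5\right) \left(-50\right)\right) = 493 + \left(\left(-14 + 3262\right) + 2 \left(0 + 5\right) \left(-50\right)\right) = 493 + \left(3248 + 2 \cdot 5 \left(-50\right)\right) = 493 + \left(3248 + 10 \left(-50\right)\right) = 493 + \left(3248 - 500\right) = 493 + 2748 = 3241$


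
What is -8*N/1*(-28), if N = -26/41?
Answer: -5824/41 ≈ -142.05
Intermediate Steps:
N = -26/41 (N = -26*1/41 = -26/41 ≈ -0.63415)
-8*N/1*(-28) = -(-208)/(41*1)*(-28) = -(-208)/41*(-28) = -8*(-26/41)*(-28) = (208/41)*(-28) = -5824/41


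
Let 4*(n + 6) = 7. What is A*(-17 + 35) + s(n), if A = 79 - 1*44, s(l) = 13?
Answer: 643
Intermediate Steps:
n = -17/4 (n = -6 + (¼)*7 = -6 + 7/4 = -17/4 ≈ -4.2500)
A = 35 (A = 79 - 44 = 35)
A*(-17 + 35) + s(n) = 35*(-17 + 35) + 13 = 35*18 + 13 = 630 + 13 = 643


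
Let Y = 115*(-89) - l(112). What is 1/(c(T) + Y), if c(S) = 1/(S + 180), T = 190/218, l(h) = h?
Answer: -19715/203990996 ≈ -9.6646e-5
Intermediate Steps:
T = 95/109 (T = 190*(1/218) = 95/109 ≈ 0.87156)
c(S) = 1/(180 + S)
Y = -10347 (Y = 115*(-89) - 1*112 = -10235 - 112 = -10347)
1/(c(T) + Y) = 1/(1/(180 + 95/109) - 10347) = 1/(1/(19715/109) - 10347) = 1/(109/19715 - 10347) = 1/(-203990996/19715) = -19715/203990996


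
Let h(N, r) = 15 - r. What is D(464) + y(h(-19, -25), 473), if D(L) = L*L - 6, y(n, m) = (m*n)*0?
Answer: 215290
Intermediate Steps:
y(n, m) = 0
D(L) = -6 + L² (D(L) = L² - 6 = -6 + L²)
D(464) + y(h(-19, -25), 473) = (-6 + 464²) + 0 = (-6 + 215296) + 0 = 215290 + 0 = 215290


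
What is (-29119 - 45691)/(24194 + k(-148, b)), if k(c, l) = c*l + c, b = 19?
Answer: -37405/10617 ≈ -3.5231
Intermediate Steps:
k(c, l) = c + c*l
(-29119 - 45691)/(24194 + k(-148, b)) = (-29119 - 45691)/(24194 - 148*(1 + 19)) = -74810/(24194 - 148*20) = -74810/(24194 - 2960) = -74810/21234 = -74810*1/21234 = -37405/10617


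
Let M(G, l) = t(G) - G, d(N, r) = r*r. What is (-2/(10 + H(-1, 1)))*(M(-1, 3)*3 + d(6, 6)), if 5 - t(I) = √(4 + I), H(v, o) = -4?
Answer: -18 + √3 ≈ -16.268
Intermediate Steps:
t(I) = 5 - √(4 + I)
d(N, r) = r²
M(G, l) = 5 - G - √(4 + G) (M(G, l) = (5 - √(4 + G)) - G = 5 - G - √(4 + G))
(-2/(10 + H(-1, 1)))*(M(-1, 3)*3 + d(6, 6)) = (-2/(10 - 4))*((5 - 1*(-1) - √(4 - 1))*3 + 6²) = (-2/6)*((5 + 1 - √3)*3 + 36) = (-2*⅙)*((6 - √3)*3 + 36) = -((18 - 3*√3) + 36)/3 = -(54 - 3*√3)/3 = -18 + √3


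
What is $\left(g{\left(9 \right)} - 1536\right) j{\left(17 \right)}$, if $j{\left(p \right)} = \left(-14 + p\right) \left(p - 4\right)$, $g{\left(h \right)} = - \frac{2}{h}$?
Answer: $- \frac{179738}{3} \approx -59913.0$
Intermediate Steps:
$j{\left(p \right)} = \left(-14 + p\right) \left(-4 + p\right)$
$\left(g{\left(9 \right)} - 1536\right) j{\left(17 \right)} = \left(- \frac{2}{9} - 1536\right) \left(56 + 17^{2} - 306\right) = \left(\left(-2\right) \frac{1}{9} - 1536\right) \left(56 + 289 - 306\right) = \left(- \frac{2}{9} - 1536\right) 39 = \left(- \frac{13826}{9}\right) 39 = - \frac{179738}{3}$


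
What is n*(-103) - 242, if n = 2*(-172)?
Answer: 35190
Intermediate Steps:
n = -344
n*(-103) - 242 = -344*(-103) - 242 = 35432 - 242 = 35190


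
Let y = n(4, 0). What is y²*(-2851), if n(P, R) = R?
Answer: 0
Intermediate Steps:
y = 0
y²*(-2851) = 0²*(-2851) = 0*(-2851) = 0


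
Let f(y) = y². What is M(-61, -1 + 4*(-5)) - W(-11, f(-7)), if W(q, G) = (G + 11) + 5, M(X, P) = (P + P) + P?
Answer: -128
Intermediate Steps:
M(X, P) = 3*P (M(X, P) = 2*P + P = 3*P)
W(q, G) = 16 + G (W(q, G) = (11 + G) + 5 = 16 + G)
M(-61, -1 + 4*(-5)) - W(-11, f(-7)) = 3*(-1 + 4*(-5)) - (16 + (-7)²) = 3*(-1 - 20) - (16 + 49) = 3*(-21) - 1*65 = -63 - 65 = -128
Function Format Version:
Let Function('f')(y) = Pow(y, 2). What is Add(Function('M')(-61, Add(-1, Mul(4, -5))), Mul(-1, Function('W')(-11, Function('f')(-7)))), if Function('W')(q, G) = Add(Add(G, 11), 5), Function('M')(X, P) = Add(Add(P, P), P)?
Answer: -128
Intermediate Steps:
Function('M')(X, P) = Mul(3, P) (Function('M')(X, P) = Add(Mul(2, P), P) = Mul(3, P))
Function('W')(q, G) = Add(16, G) (Function('W')(q, G) = Add(Add(11, G), 5) = Add(16, G))
Add(Function('M')(-61, Add(-1, Mul(4, -5))), Mul(-1, Function('W')(-11, Function('f')(-7)))) = Add(Mul(3, Add(-1, Mul(4, -5))), Mul(-1, Add(16, Pow(-7, 2)))) = Add(Mul(3, Add(-1, -20)), Mul(-1, Add(16, 49))) = Add(Mul(3, -21), Mul(-1, 65)) = Add(-63, -65) = -128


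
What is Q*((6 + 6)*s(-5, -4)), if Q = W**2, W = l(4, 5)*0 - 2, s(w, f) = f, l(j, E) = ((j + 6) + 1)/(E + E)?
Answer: -192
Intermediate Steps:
l(j, E) = (7 + j)/(2*E) (l(j, E) = ((6 + j) + 1)/((2*E)) = (7 + j)*(1/(2*E)) = (7 + j)/(2*E))
W = -2 (W = ((1/2)*(7 + 4)/5)*0 - 2 = ((1/2)*(1/5)*11)*0 - 2 = (11/10)*0 - 2 = 0 - 2 = -2)
Q = 4 (Q = (-2)**2 = 4)
Q*((6 + 6)*s(-5, -4)) = 4*((6 + 6)*(-4)) = 4*(12*(-4)) = 4*(-48) = -192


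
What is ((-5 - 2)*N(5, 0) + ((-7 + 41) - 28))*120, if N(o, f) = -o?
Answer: 4920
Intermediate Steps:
((-5 - 2)*N(5, 0) + ((-7 + 41) - 28))*120 = ((-5 - 2)*(-1*5) + ((-7 + 41) - 28))*120 = (-7*(-5) + (34 - 28))*120 = (35 + 6)*120 = 41*120 = 4920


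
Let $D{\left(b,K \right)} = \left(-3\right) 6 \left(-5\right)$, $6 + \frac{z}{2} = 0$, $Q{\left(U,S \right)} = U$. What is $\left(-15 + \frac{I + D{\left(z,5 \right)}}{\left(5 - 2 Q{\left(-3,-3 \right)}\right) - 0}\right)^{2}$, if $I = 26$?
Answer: $\frac{2401}{121} \approx 19.843$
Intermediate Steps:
$z = -12$ ($z = -12 + 2 \cdot 0 = -12 + 0 = -12$)
$D{\left(b,K \right)} = 90$ ($D{\left(b,K \right)} = \left(-18\right) \left(-5\right) = 90$)
$\left(-15 + \frac{I + D{\left(z,5 \right)}}{\left(5 - 2 Q{\left(-3,-3 \right)}\right) - 0}\right)^{2} = \left(-15 + \frac{26 + 90}{\left(5 - -6\right) - 0}\right)^{2} = \left(-15 + \frac{116}{\left(5 + 6\right) + \left(-11 + 11\right)}\right)^{2} = \left(-15 + \frac{116}{11 + 0}\right)^{2} = \left(-15 + \frac{116}{11}\right)^{2} = \left(- \frac{49}{11}\right)^{2} = \frac{2401}{121}$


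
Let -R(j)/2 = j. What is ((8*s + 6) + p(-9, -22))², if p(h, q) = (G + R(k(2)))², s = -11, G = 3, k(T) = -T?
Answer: 1089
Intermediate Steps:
R(j) = -2*j
p(h, q) = 49 (p(h, q) = (3 - (-2)*2)² = (3 - 2*(-2))² = (3 + 4)² = 7² = 49)
((8*s + 6) + p(-9, -22))² = ((8*(-11) + 6) + 49)² = ((-88 + 6) + 49)² = (-82 + 49)² = (-33)² = 1089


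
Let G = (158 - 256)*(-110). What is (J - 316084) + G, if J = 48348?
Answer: -256956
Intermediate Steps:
G = 10780 (G = -98*(-110) = 10780)
(J - 316084) + G = (48348 - 316084) + 10780 = -267736 + 10780 = -256956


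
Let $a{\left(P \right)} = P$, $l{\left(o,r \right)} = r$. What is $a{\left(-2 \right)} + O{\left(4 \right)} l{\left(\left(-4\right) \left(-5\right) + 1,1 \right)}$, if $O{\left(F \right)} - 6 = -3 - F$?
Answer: $-3$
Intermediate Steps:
$O{\left(F \right)} = 3 - F$ ($O{\left(F \right)} = 6 - \left(3 + F\right) = 3 - F$)
$a{\left(-2 \right)} + O{\left(4 \right)} l{\left(\left(-4\right) \left(-5\right) + 1,1 \right)} = -2 + \left(3 - 4\right) 1 = -2 - 1 = -3$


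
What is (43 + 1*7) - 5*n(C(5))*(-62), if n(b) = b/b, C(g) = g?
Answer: 360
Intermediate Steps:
n(b) = 1
(43 + 1*7) - 5*n(C(5))*(-62) = (43 + 1*7) - 5*1*(-62) = (43 + 7) - 5*(-62) = 50 + 310 = 360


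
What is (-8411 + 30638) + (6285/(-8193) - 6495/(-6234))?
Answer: 126140184291/5675018 ≈ 22227.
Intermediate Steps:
(-8411 + 30638) + (6285/(-8193) - 6495/(-6234)) = 22227 + (6285*(-1/8193) - 6495*(-1/6234)) = 22227 + (-2095/2731 + 2165/2078) = 22227 + 1559205/5675018 = 126140184291/5675018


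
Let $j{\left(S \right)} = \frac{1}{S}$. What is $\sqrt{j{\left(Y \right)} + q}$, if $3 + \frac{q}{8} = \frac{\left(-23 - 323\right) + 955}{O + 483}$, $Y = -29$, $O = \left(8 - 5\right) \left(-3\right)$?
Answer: $\frac{i \sqrt{72200865}}{2291} \approx 3.7089 i$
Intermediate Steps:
$O = -9$ ($O = 3 \left(-3\right) = -9$)
$q = - \frac{1084}{79}$ ($q = -24 + 8 \frac{\left(-23 - 323\right) + 955}{-9 + 483} = -24 + 8 \frac{\left(-23 - 323\right) + 955}{474} = -24 + 8 \left(-346 + 955\right) \frac{1}{474} = -24 + 8 \cdot 609 \cdot \frac{1}{474} = -24 + 8 \cdot \frac{203}{158} = -24 + \frac{812}{79} = - \frac{1084}{79} \approx -13.722$)
$\sqrt{j{\left(Y \right)} + q} = \sqrt{\frac{1}{-29} - \frac{1084}{79}} = \sqrt{- \frac{1}{29} - \frac{1084}{79}} = \sqrt{- \frac{31515}{2291}} = \frac{i \sqrt{72200865}}{2291}$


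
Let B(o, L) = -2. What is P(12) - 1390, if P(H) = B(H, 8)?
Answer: -1392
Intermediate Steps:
P(H) = -2
P(12) - 1390 = -2 - 1390 = -1392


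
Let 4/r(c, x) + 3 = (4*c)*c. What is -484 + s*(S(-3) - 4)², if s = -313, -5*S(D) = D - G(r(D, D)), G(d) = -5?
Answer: -163592/25 ≈ -6543.7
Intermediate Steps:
r(c, x) = 4/(-3 + 4*c²) (r(c, x) = 4/(-3 + (4*c)*c) = 4/(-3 + 4*c²))
S(D) = -1 - D/5 (S(D) = -(D - 1*(-5))/5 = -(D + 5)/5 = -(5 + D)/5 = -1 - D/5)
-484 + s*(S(-3) - 4)² = -484 - 313*((-1 - ⅕*(-3)) - 4)² = -484 - 313*((-1 + ⅗) - 4)² = -484 - 313*(-⅖ - 4)² = -484 - 313*(-22/5)² = -484 - 313*484/25 = -484 - 151492/25 = -163592/25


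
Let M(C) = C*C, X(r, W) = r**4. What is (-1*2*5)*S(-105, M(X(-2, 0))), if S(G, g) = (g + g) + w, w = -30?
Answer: -4820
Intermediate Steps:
M(C) = C**2
S(G, g) = -30 + 2*g (S(G, g) = (g + g) - 30 = 2*g - 30 = -30 + 2*g)
(-1*2*5)*S(-105, M(X(-2, 0))) = (-1*2*5)*(-30 + 2*((-2)**4)**2) = (-2*5)*(-30 + 2*16**2) = -10*(-30 + 2*256) = -10*(-30 + 512) = -10*482 = -4820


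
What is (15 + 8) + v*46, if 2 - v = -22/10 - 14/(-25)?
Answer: 4761/25 ≈ 190.44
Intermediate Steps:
v = 91/25 (v = 2 - (-22/10 - 14/(-25)) = 2 - (-22*⅒ - 14*(-1/25)) = 2 - (-11/5 + 14/25) = 2 - 1*(-41/25) = 2 + 41/25 = 91/25 ≈ 3.6400)
(15 + 8) + v*46 = (15 + 8) + (91/25)*46 = 23 + 4186/25 = 4761/25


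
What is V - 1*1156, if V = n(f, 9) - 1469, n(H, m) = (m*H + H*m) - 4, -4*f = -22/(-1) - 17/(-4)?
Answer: -21977/8 ≈ -2747.1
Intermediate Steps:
f = -105/16 (f = -(-22/(-1) - 17/(-4))/4 = -(-22*(-1) - 17*(-¼))/4 = -(22 + 17/4)/4 = -¼*105/4 = -105/16 ≈ -6.5625)
n(H, m) = -4 + 2*H*m (n(H, m) = (H*m + H*m) - 4 = 2*H*m - 4 = -4 + 2*H*m)
V = -12729/8 (V = (-4 + 2*(-105/16)*9) - 1469 = (-4 - 945/8) - 1469 = -977/8 - 1469 = -12729/8 ≈ -1591.1)
V - 1*1156 = -12729/8 - 1*1156 = -12729/8 - 1156 = -21977/8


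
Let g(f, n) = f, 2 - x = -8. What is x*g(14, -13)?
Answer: 140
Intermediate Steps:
x = 10 (x = 2 - 1*(-8) = 2 + 8 = 10)
x*g(14, -13) = 10*14 = 140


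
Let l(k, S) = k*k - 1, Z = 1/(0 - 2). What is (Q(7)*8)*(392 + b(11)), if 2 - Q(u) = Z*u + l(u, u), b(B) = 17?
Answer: -139060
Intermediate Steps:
Z = -½ (Z = 1/(-2) = -½ ≈ -0.50000)
l(k, S) = -1 + k² (l(k, S) = k² - 1 = -1 + k²)
Q(u) = 3 + u/2 - u² (Q(u) = 2 - (-u/2 + (-1 + u²)) = 2 - (-1 + u² - u/2) = 2 + (1 + u/2 - u²) = 3 + u/2 - u²)
(Q(7)*8)*(392 + b(11)) = ((3 + (½)*7 - 1*7²)*8)*(392 + 17) = ((3 + 7/2 - 1*49)*8)*409 = ((3 + 7/2 - 49)*8)*409 = -85/2*8*409 = -340*409 = -139060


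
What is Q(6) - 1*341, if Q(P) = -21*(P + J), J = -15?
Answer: -152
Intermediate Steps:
Q(P) = 315 - 21*P (Q(P) = -21*(P - 15) = -21*(-15 + P) = 315 - 21*P)
Q(6) - 1*341 = (315 - 21*6) - 1*341 = (315 - 126) - 341 = 189 - 341 = -152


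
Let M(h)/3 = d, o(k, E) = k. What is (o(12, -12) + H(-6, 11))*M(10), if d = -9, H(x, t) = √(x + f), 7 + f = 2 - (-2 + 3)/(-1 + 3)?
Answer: -324 - 27*I*√46/2 ≈ -324.0 - 91.561*I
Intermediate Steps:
f = -11/2 (f = -7 + (2 - (-2 + 3)/(-1 + 3)) = -7 + (2 - 1/2) = -7 + (2 - 1*½) = -7 + (2 - ½) = -7 + 3/2 = -11/2 ≈ -5.5000)
H(x, t) = √(-11/2 + x) (H(x, t) = √(x - 11/2) = √(-11/2 + x))
M(h) = -27 (M(h) = 3*(-9) = -27)
(o(12, -12) + H(-6, 11))*M(10) = (12 + √(-22 + 4*(-6))/2)*(-27) = (12 + √(-22 - 24)/2)*(-27) = (12 + √(-46)/2)*(-27) = (12 + (I*√46)/2)*(-27) = (12 + I*√46/2)*(-27) = -324 - 27*I*√46/2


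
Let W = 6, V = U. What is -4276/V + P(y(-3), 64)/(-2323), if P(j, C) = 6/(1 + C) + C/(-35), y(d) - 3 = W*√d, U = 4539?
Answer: -903199306/959512827 ≈ -0.94131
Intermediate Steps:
V = 4539
y(d) = 3 + 6*√d
P(j, C) = 6/(1 + C) - C/35 (P(j, C) = 6/(1 + C) + C*(-1/35) = 6/(1 + C) - C/35)
-4276/V + P(y(-3), 64)/(-2323) = -4276/4539 + ((210 - 1*64 - 1*64²)/(35*(1 + 64)))/(-2323) = -4276*1/4539 + ((1/35)*(210 - 64 - 1*4096)/65)*(-1/2323) = -4276/4539 + ((1/35)*(1/65)*(210 - 64 - 4096))*(-1/2323) = -4276/4539 + ((1/35)*(1/65)*(-3950))*(-1/2323) = -4276/4539 - 158/91*(-1/2323) = -4276/4539 + 158/211393 = -903199306/959512827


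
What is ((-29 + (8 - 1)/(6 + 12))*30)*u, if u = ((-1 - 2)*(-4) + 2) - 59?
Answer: 38625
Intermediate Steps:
u = -45 (u = (-3*(-4) + 2) - 59 = (12 + 2) - 59 = 14 - 59 = -45)
((-29 + (8 - 1)/(6 + 12))*30)*u = ((-29 + (8 - 1)/(6 + 12))*30)*(-45) = ((-29 + 7/18)*30)*(-45) = -515/18*30*(-45) = -2575/3*(-45) = 38625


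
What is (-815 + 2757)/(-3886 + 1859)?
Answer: -1942/2027 ≈ -0.95807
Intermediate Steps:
(-815 + 2757)/(-3886 + 1859) = 1942/(-2027) = 1942*(-1/2027) = -1942/2027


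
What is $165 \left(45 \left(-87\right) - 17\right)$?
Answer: $-648780$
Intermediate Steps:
$165 \left(45 \left(-87\right) - 17\right) = 165 \left(-3915 - 17\right) = 165 \left(-3932\right) = -648780$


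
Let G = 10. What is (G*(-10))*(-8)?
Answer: 800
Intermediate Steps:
(G*(-10))*(-8) = (10*(-10))*(-8) = -100*(-8) = 800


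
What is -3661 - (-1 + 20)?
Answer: -3680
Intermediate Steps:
-3661 - (-1 + 20) = -3661 - 19 = -3680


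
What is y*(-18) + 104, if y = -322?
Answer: 5900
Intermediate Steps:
y*(-18) + 104 = -322*(-18) + 104 = 5796 + 104 = 5900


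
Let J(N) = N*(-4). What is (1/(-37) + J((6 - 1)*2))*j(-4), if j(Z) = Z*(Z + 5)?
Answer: 5924/37 ≈ 160.11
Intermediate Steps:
j(Z) = Z*(5 + Z)
J(N) = -4*N
(1/(-37) + J((6 - 1)*2))*j(-4) = (1/(-37) - 4*(6 - 1)*2)*(-4*(5 - 4)) = (-1/37 - 20*2)*(-4*1) = (-1/37 - 4*10)*(-4) = (-1/37 - 40)*(-4) = -1481/37*(-4) = 5924/37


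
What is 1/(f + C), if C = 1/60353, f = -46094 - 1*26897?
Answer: -60353/4405225822 ≈ -1.3700e-5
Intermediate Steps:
f = -72991 (f = -46094 - 26897 = -72991)
C = 1/60353 ≈ 1.6569e-5
1/(f + C) = 1/(-72991 + 1/60353) = 1/(-4405225822/60353) = -60353/4405225822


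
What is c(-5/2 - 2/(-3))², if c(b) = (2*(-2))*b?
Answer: 484/9 ≈ 53.778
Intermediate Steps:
c(b) = -4*b
c(-5/2 - 2/(-3))² = (-4*(-5/2 - 2/(-3)))² = (-4*(-5*½ - 2*(-⅓)))² = (-4*(-5/2 + ⅔))² = (-4*(-11/6))² = (22/3)² = 484/9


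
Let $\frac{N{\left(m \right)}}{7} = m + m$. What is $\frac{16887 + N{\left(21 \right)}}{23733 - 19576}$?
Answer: $\frac{17181}{4157} \approx 4.133$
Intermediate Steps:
$N{\left(m \right)} = 14 m$ ($N{\left(m \right)} = 7 \left(m + m\right) = 7 \cdot 2 m = 14 m$)
$\frac{16887 + N{\left(21 \right)}}{23733 - 19576} = \frac{16887 + 14 \cdot 21}{23733 - 19576} = \frac{16887 + 294}{4157} = 17181 \cdot \frac{1}{4157} = \frac{17181}{4157}$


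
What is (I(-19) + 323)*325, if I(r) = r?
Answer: 98800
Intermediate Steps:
(I(-19) + 323)*325 = (-19 + 323)*325 = 304*325 = 98800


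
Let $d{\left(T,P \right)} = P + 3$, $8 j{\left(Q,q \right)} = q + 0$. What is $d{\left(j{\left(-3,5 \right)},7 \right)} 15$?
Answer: $150$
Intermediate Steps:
$j{\left(Q,q \right)} = \frac{q}{8}$ ($j{\left(Q,q \right)} = \frac{q + 0}{8} = \frac{q}{8}$)
$d{\left(T,P \right)} = 3 + P$
$d{\left(j{\left(-3,5 \right)},7 \right)} 15 = \left(3 + 7\right) 15 = 10 \cdot 15 = 150$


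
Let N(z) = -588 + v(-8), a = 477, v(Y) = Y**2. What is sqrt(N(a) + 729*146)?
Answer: sqrt(105910) ≈ 325.44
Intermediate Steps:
N(z) = -524 (N(z) = -588 + (-8)**2 = -588 + 64 = -524)
sqrt(N(a) + 729*146) = sqrt(-524 + 729*146) = sqrt(-524 + 106434) = sqrt(105910)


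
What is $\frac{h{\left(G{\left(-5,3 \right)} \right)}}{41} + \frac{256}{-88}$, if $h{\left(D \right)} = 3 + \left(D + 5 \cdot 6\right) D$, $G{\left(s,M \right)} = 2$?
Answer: $- \frac{575}{451} \approx -1.2749$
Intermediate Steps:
$h{\left(D \right)} = 3 + D \left(30 + D\right)$ ($h{\left(D \right)} = 3 + \left(D + 30\right) D = 3 + \left(30 + D\right) D = 3 + D \left(30 + D\right)$)
$\frac{h{\left(G{\left(-5,3 \right)} \right)}}{41} + \frac{256}{-88} = \frac{3 + 2^{2} + 30 \cdot 2}{41} + \frac{256}{-88} = \left(3 + 4 + 60\right) \frac{1}{41} + 256 \left(- \frac{1}{88}\right) = 67 \cdot \frac{1}{41} - \frac{32}{11} = \frac{67}{41} - \frac{32}{11} = - \frac{575}{451}$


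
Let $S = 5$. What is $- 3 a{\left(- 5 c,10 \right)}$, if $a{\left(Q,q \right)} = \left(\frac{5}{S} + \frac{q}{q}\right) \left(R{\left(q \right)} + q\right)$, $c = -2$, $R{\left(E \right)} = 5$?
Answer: $-90$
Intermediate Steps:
$a{\left(Q,q \right)} = 10 + 2 q$ ($a{\left(Q,q \right)} = \left(\frac{5}{5} + \frac{q}{q}\right) \left(5 + q\right) = \left(5 \cdot \frac{1}{5} + 1\right) \left(5 + q\right) = \left(1 + 1\right) \left(5 + q\right) = 2 \left(5 + q\right) = 10 + 2 q$)
$- 3 a{\left(- 5 c,10 \right)} = - 3 \left(10 + 2 \cdot 10\right) = - 3 \left(10 + 20\right) = \left(-3\right) 30 = -90$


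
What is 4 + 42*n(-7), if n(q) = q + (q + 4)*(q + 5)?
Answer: -38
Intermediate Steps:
n(q) = q + (4 + q)*(5 + q)
4 + 42*n(-7) = 4 + 42*(20 + (-7)² + 10*(-7)) = 4 + 42*(20 + 49 - 70) = 4 + 42*(-1) = 4 - 42 = -38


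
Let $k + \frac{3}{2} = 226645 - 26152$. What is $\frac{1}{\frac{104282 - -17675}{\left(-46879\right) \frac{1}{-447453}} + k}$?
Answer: $\frac{93758}{127937733099} \approx 7.3284 \cdot 10^{-7}$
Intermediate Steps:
$k = \frac{400983}{2}$ ($k = - \frac{3}{2} + \left(226645 - 26152\right) = - \frac{3}{2} + 200493 = \frac{400983}{2} \approx 2.0049 \cdot 10^{5}$)
$\frac{1}{\frac{104282 - -17675}{\left(-46879\right) \frac{1}{-447453}} + k} = \frac{1}{\frac{104282 - -17675}{\left(-46879\right) \frac{1}{-447453}} + \frac{400983}{2}} = \frac{1}{\frac{104282 + 17675}{\left(-46879\right) \left(- \frac{1}{447453}\right)} + \frac{400983}{2}} = \frac{1}{\frac{121957}{\frac{46879}{447453}} + \frac{400983}{2}} = \frac{1}{121957 \cdot \frac{447453}{46879} + \frac{400983}{2}} = \frac{1}{\frac{54570025521}{46879} + \frac{400983}{2}} = \frac{1}{\frac{127937733099}{93758}} = \frac{93758}{127937733099}$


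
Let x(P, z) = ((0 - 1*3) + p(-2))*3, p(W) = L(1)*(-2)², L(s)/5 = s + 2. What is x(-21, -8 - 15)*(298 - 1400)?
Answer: -188442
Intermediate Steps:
L(s) = 10 + 5*s (L(s) = 5*(s + 2) = 5*(2 + s) = 10 + 5*s)
p(W) = 60 (p(W) = (10 + 5*1)*(-2)² = (10 + 5)*4 = 15*4 = 60)
x(P, z) = 171 (x(P, z) = ((0 - 1*3) + 60)*3 = ((0 - 3) + 60)*3 = (-3 + 60)*3 = 57*3 = 171)
x(-21, -8 - 15)*(298 - 1400) = 171*(298 - 1400) = 171*(-1102) = -188442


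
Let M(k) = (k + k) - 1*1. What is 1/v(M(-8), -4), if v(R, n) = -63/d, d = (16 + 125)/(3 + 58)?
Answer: -47/1281 ≈ -0.036690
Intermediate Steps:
M(k) = -1 + 2*k (M(k) = 2*k - 1 = -1 + 2*k)
d = 141/61 ≈ 2.3115
v(R, n) = -1281/47 (v(R, n) = -63/141/61 = -63*61/141 = -1281/47)
1/v(M(-8), -4) = 1/(-1281/47) = -47/1281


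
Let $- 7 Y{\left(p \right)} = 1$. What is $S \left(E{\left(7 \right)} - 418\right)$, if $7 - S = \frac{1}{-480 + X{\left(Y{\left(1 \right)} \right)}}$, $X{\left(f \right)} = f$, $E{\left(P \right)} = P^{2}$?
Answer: $- \frac{8684046}{3361} \approx -2583.8$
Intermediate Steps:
$Y{\left(p \right)} = - \frac{1}{7}$ ($Y{\left(p \right)} = \left(- \frac{1}{7}\right) 1 = - \frac{1}{7}$)
$S = \frac{23534}{3361}$ ($S = 7 - \frac{1}{-480 - \frac{1}{7}} = 7 - \frac{1}{- \frac{3361}{7}} = 7 - - \frac{7}{3361} = 7 + \frac{7}{3361} = \frac{23534}{3361} \approx 7.0021$)
$S \left(E{\left(7 \right)} - 418\right) = \frac{23534 \left(7^{2} - 418\right)}{3361} = \frac{23534 \left(49 - 418\right)}{3361} = \frac{23534}{3361} \left(-369\right) = - \frac{8684046}{3361}$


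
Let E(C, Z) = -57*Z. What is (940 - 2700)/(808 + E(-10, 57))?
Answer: 1760/2441 ≈ 0.72102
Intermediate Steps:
(940 - 2700)/(808 + E(-10, 57)) = (940 - 2700)/(808 - 57*57) = -1760/(808 - 3249) = -1760/(-2441) = -1760*(-1/2441) = 1760/2441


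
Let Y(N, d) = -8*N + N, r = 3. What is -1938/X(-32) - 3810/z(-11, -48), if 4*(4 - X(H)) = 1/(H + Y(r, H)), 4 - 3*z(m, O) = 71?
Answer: -5941094/18961 ≈ -313.33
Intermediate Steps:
Y(N, d) = -7*N
z(m, O) = -67/3 (z(m, O) = 4/3 - 1/3*71 = 4/3 - 71/3 = -67/3)
X(H) = 4 - 1/(4*(-21 + H)) (X(H) = 4 - 1/(4*(H - 7*3)) = 4 - 1/(4*(H - 21)) = 4 - 1/(4*(-21 + H)))
-1938/X(-32) - 3810/z(-11, -48) = -1938*4*(-21 - 32)/(-337 + 16*(-32)) - 3810/(-67/3) = -1938*(-212/(-337 - 512)) - 3810*(-3/67) = -1938/((1/4)*(-1/53)*(-849)) + 11430/67 = -1938/849/212 + 11430/67 = -1938*212/849 + 11430/67 = -136952/283 + 11430/67 = -5941094/18961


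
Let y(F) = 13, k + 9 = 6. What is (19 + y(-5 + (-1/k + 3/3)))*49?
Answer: 1568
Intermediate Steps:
k = -3 (k = -9 + 6 = -3)
(19 + y(-5 + (-1/k + 3/3)))*49 = (19 + 13)*49 = 32*49 = 1568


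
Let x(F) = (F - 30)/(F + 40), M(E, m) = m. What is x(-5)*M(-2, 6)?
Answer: -6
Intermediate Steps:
x(F) = (-30 + F)/(40 + F)
x(-5)*M(-2, 6) = ((-30 - 5)/(40 - 5))*6 = (-35/35)*6 = ((1/35)*(-35))*6 = -1*6 = -6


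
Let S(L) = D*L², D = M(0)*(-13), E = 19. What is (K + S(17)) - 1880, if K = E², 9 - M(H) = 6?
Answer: -12790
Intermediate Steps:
M(H) = 3 (M(H) = 9 - 1*6 = 9 - 6 = 3)
D = -39 (D = 3*(-13) = -39)
K = 361 (K = 19² = 361)
S(L) = -39*L²
(K + S(17)) - 1880 = (361 - 39*17²) - 1880 = (361 - 39*289) - 1880 = (361 - 11271) - 1880 = -10910 - 1880 = -12790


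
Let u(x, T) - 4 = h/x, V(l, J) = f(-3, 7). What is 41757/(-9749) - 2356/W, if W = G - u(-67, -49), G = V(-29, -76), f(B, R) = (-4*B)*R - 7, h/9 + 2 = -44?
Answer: -1725845237/43646273 ≈ -39.542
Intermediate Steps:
h = -414 (h = -18 + 9*(-44) = -18 - 396 = -414)
f(B, R) = -7 - 4*B*R (f(B, R) = -4*B*R - 7 = -7 - 4*B*R)
V(l, J) = 77 (V(l, J) = -7 - 4*(-3)*7 = -7 + 84 = 77)
u(x, T) = 4 - 414/x
G = 77
W = 4477/67 (W = 77 - (4 - 414/(-67)) = 77 - (4 - 414*(-1/67)) = 77 - (4 + 414/67) = 77 - 1*682/67 = 77 - 682/67 = 4477/67 ≈ 66.821)
41757/(-9749) - 2356/W = 41757/(-9749) - 2356/4477/67 = 41757*(-1/9749) - 2356*67/4477 = -41757/9749 - 157852/4477 = -1725845237/43646273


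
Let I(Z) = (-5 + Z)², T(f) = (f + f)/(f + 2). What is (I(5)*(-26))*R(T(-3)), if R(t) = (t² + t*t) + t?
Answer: 0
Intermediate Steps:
T(f) = 2*f/(2 + f) (T(f) = (2*f)/(2 + f) = 2*f/(2 + f))
R(t) = t + 2*t² (R(t) = (t² + t²) + t = 2*t² + t = t + 2*t²)
(I(5)*(-26))*R(T(-3)) = ((-5 + 5)²*(-26))*((2*(-3)/(2 - 3))*(1 + 2*(2*(-3)/(2 - 3)))) = (0²*(-26))*((2*(-3)/(-1))*(1 + 2*(2*(-3)/(-1)))) = (0*(-26))*((2*(-3)*(-1))*(1 + 2*(2*(-3)*(-1)))) = 0*(6*(1 + 2*6)) = 0*(6*(1 + 12)) = 0*(6*13) = 0*78 = 0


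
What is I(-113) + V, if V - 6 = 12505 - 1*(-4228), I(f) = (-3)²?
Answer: 16748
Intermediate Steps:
I(f) = 9
V = 16739 (V = 6 + (12505 - 1*(-4228)) = 6 + (12505 + 4228) = 6 + 16733 = 16739)
I(-113) + V = 9 + 16739 = 16748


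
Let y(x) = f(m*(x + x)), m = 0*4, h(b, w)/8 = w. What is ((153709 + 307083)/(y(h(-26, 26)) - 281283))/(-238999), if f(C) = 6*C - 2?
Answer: 460792/67226833715 ≈ 6.8543e-6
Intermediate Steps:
h(b, w) = 8*w
m = 0
f(C) = -2 + 6*C
y(x) = -2 (y(x) = -2 + 6*(0*(x + x)) = -2 + 6*(0*(2*x)) = -2 + 6*0 = -2 + 0 = -2)
((153709 + 307083)/(y(h(-26, 26)) - 281283))/(-238999) = ((153709 + 307083)/(-2 - 281283))/(-238999) = (460792/(-281285))*(-1/238999) = (460792*(-1/281285))*(-1/238999) = -460792/281285*(-1/238999) = 460792/67226833715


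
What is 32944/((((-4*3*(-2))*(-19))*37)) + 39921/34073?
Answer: -56119225/71859957 ≈ -0.78095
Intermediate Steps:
32944/((((-4*3*(-2))*(-19))*37)) + 39921/34073 = 32944/(((-12*(-2)*(-19))*37)) + 39921*(1/34073) = 32944/(((24*(-19))*37)) + 39921/34073 = 32944/((-456*37)) + 39921/34073 = 32944/(-16872) + 39921/34073 = 32944*(-1/16872) + 39921/34073 = -4118/2109 + 39921/34073 = -56119225/71859957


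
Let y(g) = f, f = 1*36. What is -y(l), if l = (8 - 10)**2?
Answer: -36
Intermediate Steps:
l = 4 (l = (-2)**2 = 4)
f = 36
y(g) = 36
-y(l) = -1*36 = -36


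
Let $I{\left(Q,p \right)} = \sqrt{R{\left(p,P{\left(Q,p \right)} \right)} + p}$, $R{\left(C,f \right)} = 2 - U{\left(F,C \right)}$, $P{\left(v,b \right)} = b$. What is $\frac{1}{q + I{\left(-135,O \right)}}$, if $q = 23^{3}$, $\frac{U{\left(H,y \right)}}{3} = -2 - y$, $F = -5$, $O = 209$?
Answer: $\frac{12167}{148035045} - \frac{2 \sqrt{211}}{148035045} \approx 8.1994 \cdot 10^{-5}$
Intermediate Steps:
$U{\left(H,y \right)} = -6 - 3 y$ ($U{\left(H,y \right)} = 3 \left(-2 - y\right) = -6 - 3 y$)
$q = 12167$
$R{\left(C,f \right)} = 8 + 3 C$ ($R{\left(C,f \right)} = 2 - \left(-6 - 3 C\right) = 2 + \left(6 + 3 C\right) = 8 + 3 C$)
$I{\left(Q,p \right)} = \sqrt{8 + 4 p}$ ($I{\left(Q,p \right)} = \sqrt{\left(8 + 3 p\right) + p} = \sqrt{8 + 4 p}$)
$\frac{1}{q + I{\left(-135,O \right)}} = \frac{1}{12167 + 2 \sqrt{2 + 209}} = \frac{1}{12167 + 2 \sqrt{211}}$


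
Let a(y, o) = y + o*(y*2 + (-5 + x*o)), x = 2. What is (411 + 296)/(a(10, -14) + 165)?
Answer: 101/51 ≈ 1.9804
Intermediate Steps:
a(y, o) = y + o*(-5 + 2*o + 2*y) (a(y, o) = y + o*(y*2 + (-5 + 2*o)) = y + o*(2*y + (-5 + 2*o)) = y + o*(-5 + 2*o + 2*y))
(411 + 296)/(a(10, -14) + 165) = (411 + 296)/((10 - 5*(-14) + 2*(-14)² + 2*(-14)*10) + 165) = 707/((10 + 70 + 2*196 - 280) + 165) = 707/((10 + 70 + 392 - 280) + 165) = 707/(192 + 165) = 707/357 = 707*(1/357) = 101/51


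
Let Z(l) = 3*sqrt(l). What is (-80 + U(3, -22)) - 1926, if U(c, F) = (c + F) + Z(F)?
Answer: -2025 + 3*I*sqrt(22) ≈ -2025.0 + 14.071*I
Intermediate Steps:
U(c, F) = F + c + 3*sqrt(F) (U(c, F) = (c + F) + 3*sqrt(F) = (F + c) + 3*sqrt(F) = F + c + 3*sqrt(F))
(-80 + U(3, -22)) - 1926 = (-80 + (-22 + 3 + 3*sqrt(-22))) - 1926 = (-80 + (-22 + 3 + 3*(I*sqrt(22)))) - 1926 = (-80 + (-22 + 3 + 3*I*sqrt(22))) - 1926 = (-80 + (-19 + 3*I*sqrt(22))) - 1926 = (-99 + 3*I*sqrt(22)) - 1926 = -2025 + 3*I*sqrt(22)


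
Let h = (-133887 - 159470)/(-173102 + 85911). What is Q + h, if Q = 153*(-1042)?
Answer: -13900219009/87191 ≈ -1.5942e+5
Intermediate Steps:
Q = -159426
h = 293357/87191 (h = -293357/(-87191) = -293357*(-1/87191) = 293357/87191 ≈ 3.3645)
Q + h = -159426 + 293357/87191 = -13900219009/87191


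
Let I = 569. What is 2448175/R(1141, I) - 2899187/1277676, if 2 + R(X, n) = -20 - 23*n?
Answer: -3165979883683/16749054684 ≈ -189.02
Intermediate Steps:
R(X, n) = -22 - 23*n (R(X, n) = -2 + (-20 - 23*n) = -22 - 23*n)
2448175/R(1141, I) - 2899187/1277676 = 2448175/(-22 - 23*569) - 2899187/1277676 = 2448175/(-22 - 13087) - 2899187*1/1277676 = 2448175/(-13109) - 2899187/1277676 = 2448175*(-1/13109) - 2899187/1277676 = -2448175/13109 - 2899187/1277676 = -3165979883683/16749054684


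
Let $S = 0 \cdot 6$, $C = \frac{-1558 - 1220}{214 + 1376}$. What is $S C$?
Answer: $0$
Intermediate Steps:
$C = - \frac{463}{265}$ ($C = - \frac{2778}{1590} = \left(-2778\right) \frac{1}{1590} = - \frac{463}{265} \approx -1.7472$)
$S = 0$
$S C = 0 \left(- \frac{463}{265}\right) = 0$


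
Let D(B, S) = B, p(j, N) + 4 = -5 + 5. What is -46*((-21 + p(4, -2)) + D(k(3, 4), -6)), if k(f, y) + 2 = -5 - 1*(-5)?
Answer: 1242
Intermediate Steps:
p(j, N) = -4 (p(j, N) = -4 + (-5 + 5) = -4 + 0 = -4)
k(f, y) = -2 (k(f, y) = -2 + (-5 - 1*(-5)) = -2 + (-5 + 5) = -2 + 0 = -2)
-46*((-21 + p(4, -2)) + D(k(3, 4), -6)) = -46*((-21 - 4) - 2) = -46*(-25 - 2) = -46*(-27) = 1242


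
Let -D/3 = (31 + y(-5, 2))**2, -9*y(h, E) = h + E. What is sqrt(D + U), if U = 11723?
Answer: sqrt(78999)/3 ≈ 93.689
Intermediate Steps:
y(h, E) = -E/9 - h/9 (y(h, E) = -(h + E)/9 = -(E + h)/9 = -E/9 - h/9)
D = -8836/3 (D = -3*(31 + (-1/9*2 - 1/9*(-5)))**2 = -3*(31 + (-2/9 + 5/9))**2 = -3*(31 + 1/3)**2 = -3*(94/3)**2 = -3*8836/9 = -8836/3 ≈ -2945.3)
sqrt(D + U) = sqrt(-8836/3 + 11723) = sqrt(26333/3) = sqrt(78999)/3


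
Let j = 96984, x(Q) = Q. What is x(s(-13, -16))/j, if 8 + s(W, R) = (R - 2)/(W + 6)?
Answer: -19/339444 ≈ -5.5974e-5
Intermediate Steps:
s(W, R) = -8 + (-2 + R)/(6 + W) (s(W, R) = -8 + (R - 2)/(W + 6) = -8 + (-2 + R)/(6 + W))
x(s(-13, -16))/j = ((-50 - 16 - 8*(-13))/(6 - 13))/96984 = ((-50 - 16 + 104)/(-7))*(1/96984) = -⅐*38*(1/96984) = -38/7*1/96984 = -19/339444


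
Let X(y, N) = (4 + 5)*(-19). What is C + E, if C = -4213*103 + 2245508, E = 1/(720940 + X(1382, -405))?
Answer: 1305722776562/720769 ≈ 1.8116e+6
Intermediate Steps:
X(y, N) = -171 (X(y, N) = 9*(-19) = -171)
E = 1/720769 (E = 1/(720940 - 171) = 1/720769 ≈ 1.3874e-6)
C = 1811569 (C = -433939 + 2245508 = 1811569)
C + E = 1811569 + 1/720769 = 1305722776562/720769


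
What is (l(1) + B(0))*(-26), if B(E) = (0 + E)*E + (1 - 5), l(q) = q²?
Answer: 78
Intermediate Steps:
B(E) = -4 + E² (B(E) = E*E - 4 = E² - 4 = -4 + E²)
(l(1) + B(0))*(-26) = (1² + (-4 + 0²))*(-26) = (1 + (-4 + 0))*(-26) = (1 - 4)*(-26) = -3*(-26) = 78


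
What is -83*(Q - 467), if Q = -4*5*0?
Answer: 38761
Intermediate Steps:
Q = 0 (Q = -20*0 = 0)
-83*(Q - 467) = -83*(0 - 467) = -83*(-467) = 38761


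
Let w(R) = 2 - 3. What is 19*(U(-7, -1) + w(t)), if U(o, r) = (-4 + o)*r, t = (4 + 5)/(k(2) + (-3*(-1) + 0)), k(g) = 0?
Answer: 190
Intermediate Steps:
t = 3 (t = (4 + 5)/(0 + (-3*(-1) + 0)) = 9/(0 + (3 + 0)) = 9/(0 + 3) = 9/3 = 9*(⅓) = 3)
w(R) = -1
U(o, r) = r*(-4 + o)
19*(U(-7, -1) + w(t)) = 19*(-(-4 - 7) - 1) = 19*(-1*(-11) - 1) = 19*(11 - 1) = 19*10 = 190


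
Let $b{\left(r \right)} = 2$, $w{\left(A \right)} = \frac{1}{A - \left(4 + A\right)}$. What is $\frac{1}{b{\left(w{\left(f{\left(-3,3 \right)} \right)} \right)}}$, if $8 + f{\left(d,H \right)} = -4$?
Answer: $\frac{1}{2} \approx 0.5$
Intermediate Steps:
$f{\left(d,H \right)} = -12$ ($f{\left(d,H \right)} = -8 - 4 = -12$)
$w{\left(A \right)} = - \frac{1}{4}$ ($w{\left(A \right)} = \frac{1}{-4} = - \frac{1}{4}$)
$\frac{1}{b{\left(w{\left(f{\left(-3,3 \right)} \right)} \right)}} = \frac{1}{2}$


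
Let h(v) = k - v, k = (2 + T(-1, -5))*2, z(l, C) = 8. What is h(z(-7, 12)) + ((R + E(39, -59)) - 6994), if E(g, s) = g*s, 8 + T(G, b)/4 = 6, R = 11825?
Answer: 2510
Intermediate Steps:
T(G, b) = -8 (T(G, b) = -32 + 4*6 = -32 + 24 = -8)
k = -12 (k = (2 - 8)*2 = -6*2 = -12)
h(v) = -12 - v
h(z(-7, 12)) + ((R + E(39, -59)) - 6994) = (-12 - 1*8) + ((11825 + 39*(-59)) - 6994) = (-12 - 8) + ((11825 - 2301) - 6994) = -20 + (9524 - 6994) = -20 + 2530 = 2510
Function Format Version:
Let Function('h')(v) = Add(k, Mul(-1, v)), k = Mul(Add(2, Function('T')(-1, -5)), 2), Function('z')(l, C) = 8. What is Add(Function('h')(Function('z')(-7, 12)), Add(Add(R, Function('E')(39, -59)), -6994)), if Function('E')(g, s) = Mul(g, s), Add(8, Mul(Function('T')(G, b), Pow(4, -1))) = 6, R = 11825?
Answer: 2510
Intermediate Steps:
Function('T')(G, b) = -8 (Function('T')(G, b) = Add(-32, Mul(4, 6)) = Add(-32, 24) = -8)
k = -12 (k = Mul(Add(2, -8), 2) = Mul(-6, 2) = -12)
Function('h')(v) = Add(-12, Mul(-1, v))
Add(Function('h')(Function('z')(-7, 12)), Add(Add(R, Function('E')(39, -59)), -6994)) = Add(Add(-12, Mul(-1, 8)), Add(Add(11825, Mul(39, -59)), -6994)) = Add(Add(-12, -8), Add(Add(11825, -2301), -6994)) = Add(-20, Add(9524, -6994)) = Add(-20, 2530) = 2510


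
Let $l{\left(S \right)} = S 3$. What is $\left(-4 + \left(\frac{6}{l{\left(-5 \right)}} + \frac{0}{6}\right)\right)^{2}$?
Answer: $\frac{484}{25} \approx 19.36$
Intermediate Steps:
$l{\left(S \right)} = 3 S$
$\left(-4 + \left(\frac{6}{l{\left(-5 \right)}} + \frac{0}{6}\right)\right)^{2} = \left(-4 + \left(\frac{6}{3 \left(-5\right)} + \frac{0}{6}\right)\right)^{2} = \left(-4 + \left(\frac{6}{-15} + 0 \cdot \frac{1}{6}\right)\right)^{2} = \left(-4 + \left(6 \left(- \frac{1}{15}\right) + 0\right)\right)^{2} = \left(-4 + \left(- \frac{2}{5} + 0\right)\right)^{2} = \left(-4 - \frac{2}{5}\right)^{2} = \left(- \frac{22}{5}\right)^{2} = \frac{484}{25}$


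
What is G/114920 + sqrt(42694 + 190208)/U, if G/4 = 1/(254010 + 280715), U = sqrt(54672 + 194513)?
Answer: 1/15362649250 + 3*sqrt(17862630)/13115 ≈ 0.96678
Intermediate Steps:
U = sqrt(249185) ≈ 499.18
G = 4/534725 (G = 4/(254010 + 280715) = 4/534725 ≈ 7.4805e-6)
G/114920 + sqrt(42694 + 190208)/U = (4/534725)/114920 + sqrt(42694 + 190208)/(sqrt(249185)) = (4/534725)*(1/114920) + sqrt(232902)*(sqrt(249185)/249185) = 1/15362649250 + (3*sqrt(25878))*(sqrt(249185)/249185) = 1/15362649250 + 3*sqrt(17862630)/13115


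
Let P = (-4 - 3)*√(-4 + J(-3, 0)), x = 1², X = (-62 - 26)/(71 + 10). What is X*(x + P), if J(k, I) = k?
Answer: -88/81 + 616*I*√7/81 ≈ -1.0864 + 20.121*I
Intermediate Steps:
X = -88/81 ≈ -1.0864
x = 1
P = -7*I*√7 (P = (-4 - 3)*√(-4 - 3) = -7*I*√7 ≈ -18.52*I)
X*(x + P) = -88*(1 - 7*I*√7)/81 = -88/81 + 616*I*√7/81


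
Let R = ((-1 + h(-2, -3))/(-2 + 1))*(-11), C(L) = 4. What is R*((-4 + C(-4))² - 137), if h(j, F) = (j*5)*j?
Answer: -28633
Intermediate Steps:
h(j, F) = 5*j² (h(j, F) = (5*j)*j = 5*j²)
R = 209 (R = ((-1 + 5*(-2)²)/(-2 + 1))*(-11) = ((-1 + 5*4)/(-1))*(-11) = ((-1 + 20)*(-1))*(-11) = (19*(-1))*(-11) = -19*(-11) = 209)
R*((-4 + C(-4))² - 137) = 209*((-4 + 4)² - 137) = 209*(0² - 137) = 209*(0 - 137) = 209*(-137) = -28633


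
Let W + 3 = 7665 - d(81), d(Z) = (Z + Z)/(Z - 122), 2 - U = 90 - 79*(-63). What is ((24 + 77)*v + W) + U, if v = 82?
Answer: 446201/41 ≈ 10883.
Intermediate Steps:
U = -5065 (U = 2 - (90 - 79*(-63)) = 2 - (90 + 4977) = 2 - 1*5067 = 2 - 5067 = -5065)
d(Z) = 2*Z/(-122 + Z) (d(Z) = (2*Z)/(-122 + Z) = 2*Z/(-122 + Z))
W = 314304/41 (W = -3 + (7665 - 2*81/(-122 + 81)) = -3 + (7665 - 2*81/(-41)) = -3 + (7665 - 2*81*(-1)/41) = -3 + (7665 - 1*(-162/41)) = -3 + (7665 + 162/41) = -3 + 314427/41 = 314304/41 ≈ 7666.0)
((24 + 77)*v + W) + U = ((24 + 77)*82 + 314304/41) - 5065 = (101*82 + 314304/41) - 5065 = (8282 + 314304/41) - 5065 = 653866/41 - 5065 = 446201/41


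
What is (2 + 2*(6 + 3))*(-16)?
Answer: -320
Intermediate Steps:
(2 + 2*(6 + 3))*(-16) = (2 + 2*9)*(-16) = (2 + 18)*(-16) = 20*(-16) = -320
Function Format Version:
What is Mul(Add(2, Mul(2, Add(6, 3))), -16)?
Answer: -320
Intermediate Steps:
Mul(Add(2, Mul(2, Add(6, 3))), -16) = Mul(Add(2, Mul(2, 9)), -16) = Mul(Add(2, 18), -16) = Mul(20, -16) = -320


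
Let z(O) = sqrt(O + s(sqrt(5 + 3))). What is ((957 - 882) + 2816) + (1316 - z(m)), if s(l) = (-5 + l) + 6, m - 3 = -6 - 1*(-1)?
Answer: 4207 - sqrt(-1 + 2*sqrt(2)) ≈ 4205.6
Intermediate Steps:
m = -2 (m = 3 + (-6 - 1*(-1)) = 3 + (-6 + 1) = 3 - 5 = -2)
s(l) = 1 + l
z(O) = sqrt(1 + O + 2*sqrt(2)) (z(O) = sqrt(O + (1 + sqrt(5 + 3))) = sqrt(O + (1 + sqrt(8))) = sqrt(O + (1 + 2*sqrt(2))) = sqrt(1 + O + 2*sqrt(2)))
((957 - 882) + 2816) + (1316 - z(m)) = ((957 - 882) + 2816) + (1316 - sqrt(1 - 2 + 2*sqrt(2))) = (75 + 2816) + (1316 - sqrt(-1 + 2*sqrt(2))) = 2891 + (1316 - sqrt(-1 + 2*sqrt(2))) = 4207 - sqrt(-1 + 2*sqrt(2))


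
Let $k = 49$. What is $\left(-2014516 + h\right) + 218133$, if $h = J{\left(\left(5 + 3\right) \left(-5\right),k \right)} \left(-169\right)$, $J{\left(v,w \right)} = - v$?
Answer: $-1803143$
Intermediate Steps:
$h = -6760$ ($h = - \left(5 + 3\right) \left(-5\right) \left(-169\right) = - 8 \left(-5\right) \left(-169\right) = \left(-1\right) \left(-40\right) \left(-169\right) = 40 \left(-169\right) = -6760$)
$\left(-2014516 + h\right) + 218133 = \left(-2014516 - 6760\right) + 218133 = -2021276 + 218133 = -1803143$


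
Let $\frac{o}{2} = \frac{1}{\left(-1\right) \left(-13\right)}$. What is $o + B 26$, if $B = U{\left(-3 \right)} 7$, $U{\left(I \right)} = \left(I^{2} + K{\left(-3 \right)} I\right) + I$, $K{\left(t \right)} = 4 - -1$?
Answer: $- \frac{21292}{13} \approx -1637.8$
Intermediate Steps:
$K{\left(t \right)} = 5$ ($K{\left(t \right)} = 4 + 1 = 5$)
$o = \frac{2}{13}$ ($o = \frac{2}{\left(-1\right) \left(-13\right)} = \frac{2}{13} \approx 0.15385$)
$U{\left(I \right)} = I^{2} + 6 I$ ($U{\left(I \right)} = \left(I^{2} + 5 I\right) + I = I^{2} + 6 I$)
$B = -63$ ($B = - 3 \left(6 - 3\right) 7 = \left(-3\right) 3 \cdot 7 = \left(-9\right) 7 = -63$)
$o + B 26 = \frac{2}{13} - 1638 = - \frac{21292}{13}$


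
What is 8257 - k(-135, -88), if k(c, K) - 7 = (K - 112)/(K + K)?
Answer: 181475/22 ≈ 8248.9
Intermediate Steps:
k(c, K) = 7 + (-112 + K)/(2*K) (k(c, K) = 7 + (K - 112)/(K + K) = 7 + (-112 + K)/((2*K)) = 7 + (-112 + K)*(1/(2*K)) = 7 + (-112 + K)/(2*K))
8257 - k(-135, -88) = 8257 - (15/2 - 56/(-88)) = 8257 - (15/2 - 56*(-1/88)) = 8257 - (15/2 + 7/11) = 8257 - 1*179/22 = 8257 - 179/22 = 181475/22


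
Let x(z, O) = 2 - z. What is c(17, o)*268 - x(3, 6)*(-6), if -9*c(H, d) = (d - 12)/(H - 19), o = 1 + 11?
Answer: -6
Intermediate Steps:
o = 12
c(H, d) = -(-12 + d)/(9*(-19 + H)) (c(H, d) = -(d - 12)/(9*(H - 19)) = -(-12 + d)/(9*(-19 + H)))
c(17, o)*268 - x(3, 6)*(-6) = ((12 - 1*12)/(9*(-19 + 17)))*268 - (2 - 1*3)*(-6) = ((⅑)*(12 - 12)/(-2))*268 - (2 - 3)*(-6) = ((⅑)*(-½)*0)*268 - 1*(-1)*(-6) = 0*268 + 1*(-6) = 0 - 6 = -6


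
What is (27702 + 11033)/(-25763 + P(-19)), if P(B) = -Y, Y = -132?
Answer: -38735/25631 ≈ -1.5113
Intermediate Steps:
P(B) = 132 (P(B) = -1*(-132) = 132)
(27702 + 11033)/(-25763 + P(-19)) = (27702 + 11033)/(-25763 + 132) = 38735/(-25631) = 38735*(-1/25631) = -38735/25631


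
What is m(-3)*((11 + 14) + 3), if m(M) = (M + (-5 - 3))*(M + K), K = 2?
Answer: 308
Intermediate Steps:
m(M) = (-8 + M)*(2 + M) (m(M) = (M + (-5 - 3))*(M + 2) = (M - 8)*(2 + M) = (-8 + M)*(2 + M))
m(-3)*((11 + 14) + 3) = (-16 + (-3)² - 6*(-3))*((11 + 14) + 3) = (-16 + 9 + 18)*(25 + 3) = 11*28 = 308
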